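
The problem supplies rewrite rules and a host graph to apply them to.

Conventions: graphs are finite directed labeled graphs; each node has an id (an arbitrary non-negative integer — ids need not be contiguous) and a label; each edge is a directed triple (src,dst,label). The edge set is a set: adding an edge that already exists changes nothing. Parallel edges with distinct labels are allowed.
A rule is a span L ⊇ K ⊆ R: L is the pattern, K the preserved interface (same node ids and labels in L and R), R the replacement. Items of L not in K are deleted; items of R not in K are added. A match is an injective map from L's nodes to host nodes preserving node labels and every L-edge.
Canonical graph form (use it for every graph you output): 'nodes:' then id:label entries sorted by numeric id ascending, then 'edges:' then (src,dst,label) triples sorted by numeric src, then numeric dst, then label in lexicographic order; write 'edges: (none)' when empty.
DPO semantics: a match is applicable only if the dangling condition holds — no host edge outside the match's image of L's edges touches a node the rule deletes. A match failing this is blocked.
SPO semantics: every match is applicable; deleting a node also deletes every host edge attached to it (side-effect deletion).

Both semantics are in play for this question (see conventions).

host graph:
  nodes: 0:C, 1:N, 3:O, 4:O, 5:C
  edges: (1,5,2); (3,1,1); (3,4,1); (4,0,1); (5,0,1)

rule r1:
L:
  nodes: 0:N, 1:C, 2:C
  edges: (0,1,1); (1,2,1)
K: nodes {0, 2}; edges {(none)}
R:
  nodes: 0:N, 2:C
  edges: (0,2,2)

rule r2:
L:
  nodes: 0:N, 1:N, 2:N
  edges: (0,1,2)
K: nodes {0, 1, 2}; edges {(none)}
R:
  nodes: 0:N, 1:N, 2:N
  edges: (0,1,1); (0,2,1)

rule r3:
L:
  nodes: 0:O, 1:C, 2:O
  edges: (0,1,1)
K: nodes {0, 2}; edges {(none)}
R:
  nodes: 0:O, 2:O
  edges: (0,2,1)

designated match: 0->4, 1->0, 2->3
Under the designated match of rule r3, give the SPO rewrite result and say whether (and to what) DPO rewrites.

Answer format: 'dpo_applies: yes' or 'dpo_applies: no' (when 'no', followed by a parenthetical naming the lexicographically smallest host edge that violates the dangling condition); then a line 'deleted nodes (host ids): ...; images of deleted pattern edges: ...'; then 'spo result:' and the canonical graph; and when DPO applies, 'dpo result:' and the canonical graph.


dpo_applies: no
(the rule deletes node 0, which keeps host edge (5,0,1) outside the match image — the dangling condition fails, DPO blocks; SPO proceeds and side-deletes such edges)
deleted nodes (host ids): 0; images of deleted pattern edges: (4,0,1)
spo result:
nodes: 1:N, 3:O, 4:O, 5:C
edges: (1,5,2); (3,1,1); (3,4,1); (4,3,1)


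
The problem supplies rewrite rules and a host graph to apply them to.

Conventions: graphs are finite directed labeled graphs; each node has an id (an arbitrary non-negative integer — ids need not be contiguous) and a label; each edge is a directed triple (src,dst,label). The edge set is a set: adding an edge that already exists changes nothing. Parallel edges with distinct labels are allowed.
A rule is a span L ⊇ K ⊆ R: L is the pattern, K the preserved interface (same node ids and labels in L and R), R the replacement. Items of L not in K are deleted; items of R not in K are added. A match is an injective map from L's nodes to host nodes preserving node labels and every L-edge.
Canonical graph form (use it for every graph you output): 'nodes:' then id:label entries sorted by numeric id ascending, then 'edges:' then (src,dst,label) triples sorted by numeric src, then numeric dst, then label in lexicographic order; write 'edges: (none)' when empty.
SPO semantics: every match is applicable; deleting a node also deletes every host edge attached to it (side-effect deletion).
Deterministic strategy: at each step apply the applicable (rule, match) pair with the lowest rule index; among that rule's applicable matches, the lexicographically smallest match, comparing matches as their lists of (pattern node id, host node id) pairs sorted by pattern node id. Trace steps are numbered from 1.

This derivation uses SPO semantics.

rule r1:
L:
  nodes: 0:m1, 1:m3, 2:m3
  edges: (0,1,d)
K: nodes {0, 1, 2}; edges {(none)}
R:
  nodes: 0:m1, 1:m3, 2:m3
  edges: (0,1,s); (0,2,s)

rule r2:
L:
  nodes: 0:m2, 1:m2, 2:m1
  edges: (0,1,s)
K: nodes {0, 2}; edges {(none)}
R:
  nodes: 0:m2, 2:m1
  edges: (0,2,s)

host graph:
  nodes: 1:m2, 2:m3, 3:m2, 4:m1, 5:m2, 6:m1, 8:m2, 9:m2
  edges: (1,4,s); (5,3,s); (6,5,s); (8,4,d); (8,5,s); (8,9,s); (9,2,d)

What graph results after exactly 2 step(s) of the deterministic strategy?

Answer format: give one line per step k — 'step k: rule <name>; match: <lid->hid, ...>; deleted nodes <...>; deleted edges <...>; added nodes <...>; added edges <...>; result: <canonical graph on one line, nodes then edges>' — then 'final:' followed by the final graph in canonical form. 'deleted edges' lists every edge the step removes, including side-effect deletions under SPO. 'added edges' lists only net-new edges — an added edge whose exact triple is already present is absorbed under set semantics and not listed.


step 1: rule r2; match: 0->5, 1->3, 2->4; deleted nodes 3; deleted edges (5,3,s); added nodes (none); added edges (5,4,s); result: nodes: 1:m2, 2:m3, 4:m1, 5:m2, 6:m1, 8:m2, 9:m2 edges: (1,4,s); (5,4,s); (6,5,s); (8,4,d); (8,5,s); (8,9,s); (9,2,d)
step 2: rule r2; match: 0->8, 1->5, 2->4; deleted nodes 5; deleted edges (5,4,s); (6,5,s); (8,5,s); added nodes (none); added edges (8,4,s); result: nodes: 1:m2, 2:m3, 4:m1, 6:m1, 8:m2, 9:m2 edges: (1,4,s); (8,4,d); (8,4,s); (8,9,s); (9,2,d)
final:
nodes: 1:m2, 2:m3, 4:m1, 6:m1, 8:m2, 9:m2
edges: (1,4,s); (8,4,d); (8,4,s); (8,9,s); (9,2,d)


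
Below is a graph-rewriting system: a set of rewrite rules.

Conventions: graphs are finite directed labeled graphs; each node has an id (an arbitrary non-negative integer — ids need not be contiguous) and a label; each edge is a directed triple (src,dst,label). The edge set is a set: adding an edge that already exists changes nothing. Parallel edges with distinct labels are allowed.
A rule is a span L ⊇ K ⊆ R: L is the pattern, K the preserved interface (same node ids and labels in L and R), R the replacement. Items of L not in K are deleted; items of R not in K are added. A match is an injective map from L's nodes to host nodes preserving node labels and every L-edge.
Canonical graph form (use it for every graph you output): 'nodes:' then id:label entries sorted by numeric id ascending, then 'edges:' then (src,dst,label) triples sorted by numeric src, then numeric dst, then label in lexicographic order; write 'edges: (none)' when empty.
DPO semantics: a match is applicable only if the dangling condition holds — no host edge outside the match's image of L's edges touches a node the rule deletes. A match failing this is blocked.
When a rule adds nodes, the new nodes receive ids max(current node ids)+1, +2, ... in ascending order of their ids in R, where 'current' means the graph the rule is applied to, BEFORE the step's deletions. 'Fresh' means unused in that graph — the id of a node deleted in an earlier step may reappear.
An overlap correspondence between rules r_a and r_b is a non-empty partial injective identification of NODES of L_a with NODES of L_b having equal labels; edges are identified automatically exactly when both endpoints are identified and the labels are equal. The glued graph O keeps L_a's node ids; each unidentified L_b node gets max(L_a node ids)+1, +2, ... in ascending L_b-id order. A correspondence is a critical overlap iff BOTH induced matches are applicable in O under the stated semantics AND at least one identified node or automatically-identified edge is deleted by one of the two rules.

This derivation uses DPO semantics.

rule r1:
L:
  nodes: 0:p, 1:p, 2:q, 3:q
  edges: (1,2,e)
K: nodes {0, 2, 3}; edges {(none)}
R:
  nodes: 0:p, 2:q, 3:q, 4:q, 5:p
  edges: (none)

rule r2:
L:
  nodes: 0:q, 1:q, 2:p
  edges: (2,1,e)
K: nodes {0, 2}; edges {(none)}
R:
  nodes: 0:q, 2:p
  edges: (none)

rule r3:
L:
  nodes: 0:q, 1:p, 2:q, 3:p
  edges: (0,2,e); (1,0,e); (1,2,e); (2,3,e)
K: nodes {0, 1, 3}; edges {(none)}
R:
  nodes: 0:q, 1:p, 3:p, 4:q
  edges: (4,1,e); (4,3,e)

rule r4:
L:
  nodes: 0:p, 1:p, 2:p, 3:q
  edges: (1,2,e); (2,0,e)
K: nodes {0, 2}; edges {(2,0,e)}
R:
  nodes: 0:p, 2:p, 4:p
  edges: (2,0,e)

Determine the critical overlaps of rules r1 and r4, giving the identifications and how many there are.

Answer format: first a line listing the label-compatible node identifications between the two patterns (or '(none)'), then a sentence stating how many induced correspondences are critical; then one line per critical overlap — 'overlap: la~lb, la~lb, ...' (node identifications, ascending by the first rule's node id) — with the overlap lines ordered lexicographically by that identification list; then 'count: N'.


label-compatible node identifications between L(r1) and L(r4): 0~0, 0~1, 0~2, 1~0, 1~1, 1~2, 2~3, 3~3
5 of the induced correspondences are critical overlaps of r1 and r4.
overlap: 0~0, 3~3
overlap: 0~1
overlap: 0~1, 3~3
overlap: 0~2, 3~3
overlap: 3~3
count: 5


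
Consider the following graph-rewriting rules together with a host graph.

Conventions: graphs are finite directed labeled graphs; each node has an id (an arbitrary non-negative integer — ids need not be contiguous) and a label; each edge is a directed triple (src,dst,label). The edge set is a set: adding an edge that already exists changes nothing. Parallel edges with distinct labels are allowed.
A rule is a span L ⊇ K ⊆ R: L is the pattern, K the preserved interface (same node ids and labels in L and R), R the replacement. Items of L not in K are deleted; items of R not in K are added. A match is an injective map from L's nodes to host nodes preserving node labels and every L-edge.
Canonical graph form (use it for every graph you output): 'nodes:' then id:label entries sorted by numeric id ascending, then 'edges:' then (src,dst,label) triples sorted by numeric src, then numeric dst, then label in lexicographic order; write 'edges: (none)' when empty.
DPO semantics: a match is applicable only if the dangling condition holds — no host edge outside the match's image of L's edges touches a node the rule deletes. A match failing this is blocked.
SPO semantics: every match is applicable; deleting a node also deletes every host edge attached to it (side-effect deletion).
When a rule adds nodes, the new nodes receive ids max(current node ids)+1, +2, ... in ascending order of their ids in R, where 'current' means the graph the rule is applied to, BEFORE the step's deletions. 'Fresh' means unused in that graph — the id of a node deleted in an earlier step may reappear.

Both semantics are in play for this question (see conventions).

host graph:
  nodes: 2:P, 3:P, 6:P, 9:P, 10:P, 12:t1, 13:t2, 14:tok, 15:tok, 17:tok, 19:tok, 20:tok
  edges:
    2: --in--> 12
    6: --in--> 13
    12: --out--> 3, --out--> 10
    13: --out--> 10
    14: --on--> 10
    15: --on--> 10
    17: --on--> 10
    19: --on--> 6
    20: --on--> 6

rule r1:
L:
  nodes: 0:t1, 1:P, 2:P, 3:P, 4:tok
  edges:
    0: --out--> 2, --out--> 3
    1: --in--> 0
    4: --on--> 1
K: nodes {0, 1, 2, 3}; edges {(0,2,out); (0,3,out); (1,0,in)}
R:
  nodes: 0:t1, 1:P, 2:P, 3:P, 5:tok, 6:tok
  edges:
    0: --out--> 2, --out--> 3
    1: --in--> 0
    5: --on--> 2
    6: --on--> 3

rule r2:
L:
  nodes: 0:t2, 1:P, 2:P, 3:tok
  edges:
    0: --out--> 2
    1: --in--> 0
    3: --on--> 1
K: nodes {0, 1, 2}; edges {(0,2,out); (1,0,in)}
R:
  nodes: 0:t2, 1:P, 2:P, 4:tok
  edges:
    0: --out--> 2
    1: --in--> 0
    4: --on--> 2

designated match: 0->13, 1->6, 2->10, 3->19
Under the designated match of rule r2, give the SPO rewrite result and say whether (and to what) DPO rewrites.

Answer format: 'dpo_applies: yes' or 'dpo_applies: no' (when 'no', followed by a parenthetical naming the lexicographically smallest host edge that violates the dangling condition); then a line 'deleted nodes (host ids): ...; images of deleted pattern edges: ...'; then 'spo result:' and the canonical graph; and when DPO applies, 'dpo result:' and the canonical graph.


dpo_applies: yes
deleted nodes (host ids): 19; images of deleted pattern edges: (19,6,on)
spo result:
nodes: 2:P, 3:P, 6:P, 9:P, 10:P, 12:t1, 13:t2, 14:tok, 15:tok, 17:tok, 20:tok, 21:tok
edges: (2,12,in); (6,13,in); (12,3,out); (12,10,out); (13,10,out); (14,10,on); (15,10,on); (17,10,on); (20,6,on); (21,10,on)
dpo result:
nodes: 2:P, 3:P, 6:P, 9:P, 10:P, 12:t1, 13:t2, 14:tok, 15:tok, 17:tok, 20:tok, 21:tok
edges: (2,12,in); (6,13,in); (12,3,out); (12,10,out); (13,10,out); (14,10,on); (15,10,on); (17,10,on); (20,6,on); (21,10,on)


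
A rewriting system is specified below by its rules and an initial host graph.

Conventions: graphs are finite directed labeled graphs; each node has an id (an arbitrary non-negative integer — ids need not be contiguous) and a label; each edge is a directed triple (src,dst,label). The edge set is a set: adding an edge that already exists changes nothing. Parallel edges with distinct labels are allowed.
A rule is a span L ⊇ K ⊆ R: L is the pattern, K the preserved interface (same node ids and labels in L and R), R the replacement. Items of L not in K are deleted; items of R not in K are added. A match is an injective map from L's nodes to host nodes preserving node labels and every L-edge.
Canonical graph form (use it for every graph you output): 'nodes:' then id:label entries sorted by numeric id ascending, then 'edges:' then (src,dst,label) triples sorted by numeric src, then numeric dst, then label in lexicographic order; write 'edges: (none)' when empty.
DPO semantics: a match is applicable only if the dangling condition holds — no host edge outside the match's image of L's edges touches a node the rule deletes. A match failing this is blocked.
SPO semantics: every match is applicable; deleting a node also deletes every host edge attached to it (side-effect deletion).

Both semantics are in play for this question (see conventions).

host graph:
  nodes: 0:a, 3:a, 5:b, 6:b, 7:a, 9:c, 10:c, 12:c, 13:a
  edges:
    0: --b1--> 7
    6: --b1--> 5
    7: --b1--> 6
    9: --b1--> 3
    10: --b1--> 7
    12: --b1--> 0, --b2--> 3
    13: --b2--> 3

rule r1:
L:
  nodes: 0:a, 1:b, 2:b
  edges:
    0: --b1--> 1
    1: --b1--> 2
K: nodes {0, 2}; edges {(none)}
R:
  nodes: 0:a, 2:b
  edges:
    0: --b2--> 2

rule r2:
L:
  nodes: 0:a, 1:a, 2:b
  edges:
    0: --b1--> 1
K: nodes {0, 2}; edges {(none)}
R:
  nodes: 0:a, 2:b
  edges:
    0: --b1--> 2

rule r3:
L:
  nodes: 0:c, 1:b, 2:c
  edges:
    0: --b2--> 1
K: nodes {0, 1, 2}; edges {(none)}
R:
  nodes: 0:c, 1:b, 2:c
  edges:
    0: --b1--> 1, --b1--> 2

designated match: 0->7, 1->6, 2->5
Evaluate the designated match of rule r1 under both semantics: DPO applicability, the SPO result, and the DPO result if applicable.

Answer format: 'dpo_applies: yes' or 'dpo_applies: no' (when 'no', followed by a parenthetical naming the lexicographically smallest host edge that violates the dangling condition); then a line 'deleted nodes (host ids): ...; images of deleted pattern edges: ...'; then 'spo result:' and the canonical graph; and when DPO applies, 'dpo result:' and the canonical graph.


dpo_applies: yes
deleted nodes (host ids): 6; images of deleted pattern edges: (6,5,b1); (7,6,b1)
spo result:
nodes: 0:a, 3:a, 5:b, 7:a, 9:c, 10:c, 12:c, 13:a
edges: (0,7,b1); (7,5,b2); (9,3,b1); (10,7,b1); (12,0,b1); (12,3,b2); (13,3,b2)
dpo result:
nodes: 0:a, 3:a, 5:b, 7:a, 9:c, 10:c, 12:c, 13:a
edges: (0,7,b1); (7,5,b2); (9,3,b1); (10,7,b1); (12,0,b1); (12,3,b2); (13,3,b2)


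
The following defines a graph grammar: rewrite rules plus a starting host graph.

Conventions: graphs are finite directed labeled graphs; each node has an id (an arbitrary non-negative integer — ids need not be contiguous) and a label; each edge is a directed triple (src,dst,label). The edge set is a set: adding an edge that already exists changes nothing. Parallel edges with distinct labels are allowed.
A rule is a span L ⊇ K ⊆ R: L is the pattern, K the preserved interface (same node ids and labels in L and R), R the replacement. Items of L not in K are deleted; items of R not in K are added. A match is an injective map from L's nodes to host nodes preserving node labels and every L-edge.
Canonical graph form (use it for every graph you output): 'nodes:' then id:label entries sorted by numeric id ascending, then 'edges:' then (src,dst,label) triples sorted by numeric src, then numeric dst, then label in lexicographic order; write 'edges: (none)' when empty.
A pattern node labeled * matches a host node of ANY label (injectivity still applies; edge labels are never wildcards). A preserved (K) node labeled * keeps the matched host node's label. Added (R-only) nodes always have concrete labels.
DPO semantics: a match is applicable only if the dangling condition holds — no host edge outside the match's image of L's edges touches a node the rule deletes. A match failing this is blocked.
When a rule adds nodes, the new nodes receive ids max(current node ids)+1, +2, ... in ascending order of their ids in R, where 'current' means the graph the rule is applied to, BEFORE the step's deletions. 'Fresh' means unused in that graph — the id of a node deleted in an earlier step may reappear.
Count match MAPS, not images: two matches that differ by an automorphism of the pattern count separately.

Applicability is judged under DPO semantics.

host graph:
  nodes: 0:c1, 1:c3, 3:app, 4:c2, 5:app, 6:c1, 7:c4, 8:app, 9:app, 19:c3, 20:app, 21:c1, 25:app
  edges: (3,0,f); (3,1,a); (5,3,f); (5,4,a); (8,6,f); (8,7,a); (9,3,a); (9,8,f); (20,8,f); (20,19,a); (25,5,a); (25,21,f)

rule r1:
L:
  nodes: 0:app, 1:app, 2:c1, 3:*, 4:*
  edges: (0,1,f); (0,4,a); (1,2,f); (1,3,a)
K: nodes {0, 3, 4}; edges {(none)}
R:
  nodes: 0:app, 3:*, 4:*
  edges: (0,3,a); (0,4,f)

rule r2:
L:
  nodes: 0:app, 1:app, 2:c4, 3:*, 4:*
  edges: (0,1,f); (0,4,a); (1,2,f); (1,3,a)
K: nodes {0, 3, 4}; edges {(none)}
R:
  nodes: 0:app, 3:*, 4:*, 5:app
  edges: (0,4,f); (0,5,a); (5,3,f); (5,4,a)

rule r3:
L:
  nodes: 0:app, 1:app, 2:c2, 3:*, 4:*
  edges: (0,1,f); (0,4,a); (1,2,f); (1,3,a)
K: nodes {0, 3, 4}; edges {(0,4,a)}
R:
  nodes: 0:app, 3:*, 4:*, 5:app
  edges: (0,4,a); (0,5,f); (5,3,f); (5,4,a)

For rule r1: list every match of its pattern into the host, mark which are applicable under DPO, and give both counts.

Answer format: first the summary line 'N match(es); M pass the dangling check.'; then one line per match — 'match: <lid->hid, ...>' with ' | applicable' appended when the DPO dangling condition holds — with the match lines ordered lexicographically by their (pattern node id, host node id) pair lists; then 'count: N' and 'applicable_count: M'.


3 match(es); 0 pass the dangling check.
match: 0->5, 1->3, 2->0, 3->1, 4->4
match: 0->9, 1->8, 2->6, 3->7, 4->3
match: 0->20, 1->8, 2->6, 3->7, 4->19
count: 3
applicable_count: 0


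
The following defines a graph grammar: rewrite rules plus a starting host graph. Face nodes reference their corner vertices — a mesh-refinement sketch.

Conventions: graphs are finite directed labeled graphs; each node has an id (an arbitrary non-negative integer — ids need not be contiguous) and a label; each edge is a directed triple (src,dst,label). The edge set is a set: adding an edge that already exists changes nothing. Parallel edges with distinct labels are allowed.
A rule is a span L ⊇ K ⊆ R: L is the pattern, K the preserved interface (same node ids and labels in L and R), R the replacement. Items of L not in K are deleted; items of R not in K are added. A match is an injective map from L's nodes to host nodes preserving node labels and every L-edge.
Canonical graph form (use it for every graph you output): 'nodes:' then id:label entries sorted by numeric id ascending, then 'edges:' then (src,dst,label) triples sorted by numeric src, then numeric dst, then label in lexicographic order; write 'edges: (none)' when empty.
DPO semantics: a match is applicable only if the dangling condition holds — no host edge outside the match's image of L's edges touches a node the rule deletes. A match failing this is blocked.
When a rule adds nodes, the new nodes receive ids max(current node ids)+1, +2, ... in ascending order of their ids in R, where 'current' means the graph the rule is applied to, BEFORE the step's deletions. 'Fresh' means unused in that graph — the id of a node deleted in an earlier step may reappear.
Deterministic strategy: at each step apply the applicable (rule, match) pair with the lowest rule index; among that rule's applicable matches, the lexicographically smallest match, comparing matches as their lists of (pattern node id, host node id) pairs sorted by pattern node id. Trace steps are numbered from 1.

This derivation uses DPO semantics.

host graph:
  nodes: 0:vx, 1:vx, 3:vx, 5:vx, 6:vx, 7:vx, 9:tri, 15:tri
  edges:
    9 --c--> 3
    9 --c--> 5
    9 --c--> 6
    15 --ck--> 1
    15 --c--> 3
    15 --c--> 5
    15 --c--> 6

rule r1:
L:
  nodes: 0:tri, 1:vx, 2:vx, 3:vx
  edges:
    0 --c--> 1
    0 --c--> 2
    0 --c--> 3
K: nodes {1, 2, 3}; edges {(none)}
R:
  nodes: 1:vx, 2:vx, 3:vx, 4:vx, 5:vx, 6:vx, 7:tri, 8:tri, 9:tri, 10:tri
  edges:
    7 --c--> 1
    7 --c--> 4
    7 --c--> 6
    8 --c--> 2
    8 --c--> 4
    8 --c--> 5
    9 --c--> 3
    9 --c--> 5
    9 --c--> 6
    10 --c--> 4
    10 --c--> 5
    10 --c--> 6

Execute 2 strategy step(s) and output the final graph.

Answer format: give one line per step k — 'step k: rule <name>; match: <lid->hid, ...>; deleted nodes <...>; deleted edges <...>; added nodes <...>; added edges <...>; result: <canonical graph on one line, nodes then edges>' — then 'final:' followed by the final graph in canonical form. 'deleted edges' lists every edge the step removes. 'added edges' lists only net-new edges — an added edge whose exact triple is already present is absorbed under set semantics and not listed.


step 1: rule r1; match: 0->9, 1->3, 2->5, 3->6; deleted nodes 9; deleted edges (9,3,c); (9,5,c); (9,6,c); added nodes 16, 17, 18, 19, 20, 21, 22; added edges (19,3,c); (19,16,c); (19,18,c); (20,5,c); (20,16,c); (20,17,c); (21,6,c); (21,17,c); (21,18,c); (22,16,c); (22,17,c); (22,18,c); result: nodes: 0:vx, 1:vx, 3:vx, 5:vx, 6:vx, 7:vx, 15:tri, 16:vx, 17:vx, 18:vx, 19:tri, 20:tri, 21:tri, 22:tri edges: (15,1,ck); (15,3,c); (15,5,c); (15,6,c); (19,3,c); (19,16,c); (19,18,c); (20,5,c); (20,16,c); (20,17,c); (21,6,c); (21,17,c); (21,18,c); (22,16,c); (22,17,c); (22,18,c)
step 2: rule r1; match: 0->19, 1->3, 2->16, 3->18; deleted nodes 19; deleted edges (19,3,c); (19,16,c); (19,18,c); added nodes 23, 24, 25, 26, 27, 28, 29; added edges (26,3,c); (26,23,c); (26,25,c); (27,16,c); (27,23,c); (27,24,c); (28,18,c); (28,24,c); (28,25,c); (29,23,c); (29,24,c); (29,25,c); result: nodes: 0:vx, 1:vx, 3:vx, 5:vx, 6:vx, 7:vx, 15:tri, 16:vx, 17:vx, 18:vx, 20:tri, 21:tri, 22:tri, 23:vx, 24:vx, 25:vx, 26:tri, 27:tri, 28:tri, 29:tri edges: (15,1,ck); (15,3,c); (15,5,c); (15,6,c); (20,5,c); (20,16,c); (20,17,c); (21,6,c); (21,17,c); (21,18,c); (22,16,c); (22,17,c); (22,18,c); (26,3,c); (26,23,c); (26,25,c); (27,16,c); (27,23,c); (27,24,c); (28,18,c); (28,24,c); (28,25,c); (29,23,c); (29,24,c); (29,25,c)
final:
nodes: 0:vx, 1:vx, 3:vx, 5:vx, 6:vx, 7:vx, 15:tri, 16:vx, 17:vx, 18:vx, 20:tri, 21:tri, 22:tri, 23:vx, 24:vx, 25:vx, 26:tri, 27:tri, 28:tri, 29:tri
edges: (15,1,ck); (15,3,c); (15,5,c); (15,6,c); (20,5,c); (20,16,c); (20,17,c); (21,6,c); (21,17,c); (21,18,c); (22,16,c); (22,17,c); (22,18,c); (26,3,c); (26,23,c); (26,25,c); (27,16,c); (27,23,c); (27,24,c); (28,18,c); (28,24,c); (28,25,c); (29,23,c); (29,24,c); (29,25,c)


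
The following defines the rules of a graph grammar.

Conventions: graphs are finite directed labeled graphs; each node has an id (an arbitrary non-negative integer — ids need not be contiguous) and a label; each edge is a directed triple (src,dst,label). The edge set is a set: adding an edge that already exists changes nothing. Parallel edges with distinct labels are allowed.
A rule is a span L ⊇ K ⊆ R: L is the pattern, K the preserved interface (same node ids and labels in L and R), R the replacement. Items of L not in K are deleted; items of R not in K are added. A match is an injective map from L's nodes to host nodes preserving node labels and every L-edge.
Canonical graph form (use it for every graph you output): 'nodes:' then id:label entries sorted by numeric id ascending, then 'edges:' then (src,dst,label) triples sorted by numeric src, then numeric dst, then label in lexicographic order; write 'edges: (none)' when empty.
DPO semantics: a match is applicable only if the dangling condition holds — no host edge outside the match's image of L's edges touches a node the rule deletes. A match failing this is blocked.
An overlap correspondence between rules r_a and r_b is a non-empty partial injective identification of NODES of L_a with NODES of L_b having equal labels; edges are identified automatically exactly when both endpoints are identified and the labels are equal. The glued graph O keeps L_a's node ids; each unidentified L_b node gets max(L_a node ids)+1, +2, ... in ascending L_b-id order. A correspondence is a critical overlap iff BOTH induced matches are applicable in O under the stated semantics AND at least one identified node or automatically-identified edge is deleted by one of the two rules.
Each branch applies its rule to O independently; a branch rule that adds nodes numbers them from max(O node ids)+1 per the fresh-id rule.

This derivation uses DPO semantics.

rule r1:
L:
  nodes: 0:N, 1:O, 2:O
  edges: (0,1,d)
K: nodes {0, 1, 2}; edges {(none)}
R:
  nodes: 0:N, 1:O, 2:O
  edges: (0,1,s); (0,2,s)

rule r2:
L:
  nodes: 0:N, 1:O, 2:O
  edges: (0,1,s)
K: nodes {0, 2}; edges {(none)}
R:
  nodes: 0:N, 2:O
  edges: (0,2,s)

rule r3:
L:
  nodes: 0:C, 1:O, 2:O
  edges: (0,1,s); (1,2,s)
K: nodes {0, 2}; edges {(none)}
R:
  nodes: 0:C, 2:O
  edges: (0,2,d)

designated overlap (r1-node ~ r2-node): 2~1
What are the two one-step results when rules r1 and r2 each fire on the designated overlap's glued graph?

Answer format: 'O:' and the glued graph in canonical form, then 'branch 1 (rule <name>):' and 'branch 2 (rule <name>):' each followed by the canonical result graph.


O:
nodes: 0:N, 1:O, 2:O, 3:N, 4:O
edges: (0,1,d); (3,2,s)
branch 1 (rule r1):
nodes: 0:N, 1:O, 2:O, 3:N, 4:O
edges: (0,1,s); (0,2,s); (3,2,s)
branch 2 (rule r2):
nodes: 0:N, 1:O, 3:N, 4:O
edges: (0,1,d); (3,4,s)


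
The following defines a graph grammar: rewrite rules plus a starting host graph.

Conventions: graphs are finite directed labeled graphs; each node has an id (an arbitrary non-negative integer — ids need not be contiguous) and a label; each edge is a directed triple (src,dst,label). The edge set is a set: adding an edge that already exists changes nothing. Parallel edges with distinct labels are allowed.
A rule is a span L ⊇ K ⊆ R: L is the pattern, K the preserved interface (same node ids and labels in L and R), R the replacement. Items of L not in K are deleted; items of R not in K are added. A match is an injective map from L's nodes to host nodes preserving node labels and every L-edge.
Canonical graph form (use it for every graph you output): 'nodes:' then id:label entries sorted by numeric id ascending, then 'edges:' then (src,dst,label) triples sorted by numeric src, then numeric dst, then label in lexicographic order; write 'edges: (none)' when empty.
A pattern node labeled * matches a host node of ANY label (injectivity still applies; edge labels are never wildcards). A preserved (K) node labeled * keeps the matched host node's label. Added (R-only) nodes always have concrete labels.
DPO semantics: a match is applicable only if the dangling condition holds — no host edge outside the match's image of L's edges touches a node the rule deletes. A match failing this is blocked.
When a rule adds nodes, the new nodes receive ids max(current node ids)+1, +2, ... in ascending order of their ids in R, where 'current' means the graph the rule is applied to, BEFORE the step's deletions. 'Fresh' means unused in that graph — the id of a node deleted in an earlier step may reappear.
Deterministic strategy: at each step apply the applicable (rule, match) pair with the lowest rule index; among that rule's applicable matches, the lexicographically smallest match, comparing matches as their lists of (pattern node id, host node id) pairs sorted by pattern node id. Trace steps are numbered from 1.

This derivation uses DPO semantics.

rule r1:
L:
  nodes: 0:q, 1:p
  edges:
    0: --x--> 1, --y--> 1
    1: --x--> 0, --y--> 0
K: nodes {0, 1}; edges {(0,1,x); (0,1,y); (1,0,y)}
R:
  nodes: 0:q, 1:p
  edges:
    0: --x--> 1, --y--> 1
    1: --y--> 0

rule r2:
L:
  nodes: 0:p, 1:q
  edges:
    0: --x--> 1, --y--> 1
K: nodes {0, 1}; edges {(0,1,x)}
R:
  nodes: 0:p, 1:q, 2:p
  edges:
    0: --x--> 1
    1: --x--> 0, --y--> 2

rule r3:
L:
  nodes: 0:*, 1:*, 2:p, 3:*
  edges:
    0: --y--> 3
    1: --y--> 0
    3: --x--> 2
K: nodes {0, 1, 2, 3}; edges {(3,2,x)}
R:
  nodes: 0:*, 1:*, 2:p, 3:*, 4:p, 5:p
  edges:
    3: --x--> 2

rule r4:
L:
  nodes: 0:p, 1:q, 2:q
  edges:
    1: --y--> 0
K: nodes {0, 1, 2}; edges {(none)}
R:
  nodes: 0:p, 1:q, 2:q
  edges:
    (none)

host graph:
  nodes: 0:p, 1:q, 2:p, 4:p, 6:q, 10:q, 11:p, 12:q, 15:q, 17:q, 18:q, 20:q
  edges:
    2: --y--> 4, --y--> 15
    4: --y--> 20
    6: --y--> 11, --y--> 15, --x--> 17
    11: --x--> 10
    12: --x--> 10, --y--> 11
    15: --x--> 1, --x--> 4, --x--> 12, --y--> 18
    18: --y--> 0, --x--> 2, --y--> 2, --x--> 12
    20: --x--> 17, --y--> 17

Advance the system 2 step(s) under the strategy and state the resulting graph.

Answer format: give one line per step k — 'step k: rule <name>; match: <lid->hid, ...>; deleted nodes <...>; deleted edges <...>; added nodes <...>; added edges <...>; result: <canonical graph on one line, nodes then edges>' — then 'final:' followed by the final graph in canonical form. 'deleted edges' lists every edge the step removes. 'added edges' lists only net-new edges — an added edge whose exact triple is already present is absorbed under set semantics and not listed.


step 1: rule r3; match: 0->2, 1->18, 2->4, 3->15; deleted nodes (none); deleted edges (2,15,y); (18,2,y); added nodes 21, 22; added edges (none); result: nodes: 0:p, 1:q, 2:p, 4:p, 6:q, 10:q, 11:p, 12:q, 15:q, 17:q, 18:q, 20:q, 21:p, 22:p edges: (2,4,y); (4,20,y); (6,11,y); (6,15,y); (6,17,x); (11,10,x); (12,10,x); (12,11,y); (15,1,x); (15,4,x); (15,12,x); (15,18,y); (18,0,y); (18,2,x); (18,12,x); (20,17,x); (20,17,y)
step 2: rule r3; match: 0->15, 1->6, 2->2, 3->18; deleted nodes (none); deleted edges (6,15,y); (15,18,y); added nodes 23, 24; added edges (none); result: nodes: 0:p, 1:q, 2:p, 4:p, 6:q, 10:q, 11:p, 12:q, 15:q, 17:q, 18:q, 20:q, 21:p, 22:p, 23:p, 24:p edges: (2,4,y); (4,20,y); (6,11,y); (6,17,x); (11,10,x); (12,10,x); (12,11,y); (15,1,x); (15,4,x); (15,12,x); (18,0,y); (18,2,x); (18,12,x); (20,17,x); (20,17,y)
final:
nodes: 0:p, 1:q, 2:p, 4:p, 6:q, 10:q, 11:p, 12:q, 15:q, 17:q, 18:q, 20:q, 21:p, 22:p, 23:p, 24:p
edges: (2,4,y); (4,20,y); (6,11,y); (6,17,x); (11,10,x); (12,10,x); (12,11,y); (15,1,x); (15,4,x); (15,12,x); (18,0,y); (18,2,x); (18,12,x); (20,17,x); (20,17,y)


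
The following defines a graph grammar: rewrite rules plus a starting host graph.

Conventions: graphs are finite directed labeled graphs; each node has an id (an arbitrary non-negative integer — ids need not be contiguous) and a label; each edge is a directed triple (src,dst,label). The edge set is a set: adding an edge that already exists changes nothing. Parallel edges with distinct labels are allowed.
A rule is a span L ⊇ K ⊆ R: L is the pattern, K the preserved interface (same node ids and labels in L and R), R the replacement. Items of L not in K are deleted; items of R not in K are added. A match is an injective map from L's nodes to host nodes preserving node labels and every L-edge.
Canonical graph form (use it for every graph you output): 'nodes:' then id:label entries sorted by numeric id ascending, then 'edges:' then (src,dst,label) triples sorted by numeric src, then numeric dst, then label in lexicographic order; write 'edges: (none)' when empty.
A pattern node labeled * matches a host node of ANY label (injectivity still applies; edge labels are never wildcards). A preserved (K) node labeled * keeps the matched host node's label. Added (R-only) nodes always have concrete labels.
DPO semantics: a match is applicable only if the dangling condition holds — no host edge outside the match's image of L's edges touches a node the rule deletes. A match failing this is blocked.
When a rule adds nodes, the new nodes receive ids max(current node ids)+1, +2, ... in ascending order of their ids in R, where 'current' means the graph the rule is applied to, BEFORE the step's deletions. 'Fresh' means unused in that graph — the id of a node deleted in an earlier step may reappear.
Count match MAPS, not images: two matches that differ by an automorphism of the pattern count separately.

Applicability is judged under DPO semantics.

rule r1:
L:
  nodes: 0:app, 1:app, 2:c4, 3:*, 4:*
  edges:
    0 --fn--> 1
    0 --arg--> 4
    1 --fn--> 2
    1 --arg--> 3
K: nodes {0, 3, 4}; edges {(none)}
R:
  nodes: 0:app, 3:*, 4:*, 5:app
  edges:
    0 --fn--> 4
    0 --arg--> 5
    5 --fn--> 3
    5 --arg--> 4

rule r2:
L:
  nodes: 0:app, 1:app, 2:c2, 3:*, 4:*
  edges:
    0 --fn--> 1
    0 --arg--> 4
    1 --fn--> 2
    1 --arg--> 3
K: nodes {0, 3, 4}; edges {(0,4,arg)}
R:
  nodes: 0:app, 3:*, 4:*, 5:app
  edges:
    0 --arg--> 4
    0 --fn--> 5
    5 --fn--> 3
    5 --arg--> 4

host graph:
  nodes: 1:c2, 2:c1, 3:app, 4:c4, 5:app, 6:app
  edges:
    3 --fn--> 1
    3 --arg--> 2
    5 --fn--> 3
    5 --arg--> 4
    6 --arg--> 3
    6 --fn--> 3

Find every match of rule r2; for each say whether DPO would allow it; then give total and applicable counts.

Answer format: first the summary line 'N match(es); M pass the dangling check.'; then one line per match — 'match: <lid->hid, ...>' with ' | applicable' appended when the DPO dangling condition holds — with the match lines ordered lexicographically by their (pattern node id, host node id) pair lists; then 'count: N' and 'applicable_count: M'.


1 match(es); 0 pass the dangling check.
match: 0->5, 1->3, 2->1, 3->2, 4->4
count: 1
applicable_count: 0


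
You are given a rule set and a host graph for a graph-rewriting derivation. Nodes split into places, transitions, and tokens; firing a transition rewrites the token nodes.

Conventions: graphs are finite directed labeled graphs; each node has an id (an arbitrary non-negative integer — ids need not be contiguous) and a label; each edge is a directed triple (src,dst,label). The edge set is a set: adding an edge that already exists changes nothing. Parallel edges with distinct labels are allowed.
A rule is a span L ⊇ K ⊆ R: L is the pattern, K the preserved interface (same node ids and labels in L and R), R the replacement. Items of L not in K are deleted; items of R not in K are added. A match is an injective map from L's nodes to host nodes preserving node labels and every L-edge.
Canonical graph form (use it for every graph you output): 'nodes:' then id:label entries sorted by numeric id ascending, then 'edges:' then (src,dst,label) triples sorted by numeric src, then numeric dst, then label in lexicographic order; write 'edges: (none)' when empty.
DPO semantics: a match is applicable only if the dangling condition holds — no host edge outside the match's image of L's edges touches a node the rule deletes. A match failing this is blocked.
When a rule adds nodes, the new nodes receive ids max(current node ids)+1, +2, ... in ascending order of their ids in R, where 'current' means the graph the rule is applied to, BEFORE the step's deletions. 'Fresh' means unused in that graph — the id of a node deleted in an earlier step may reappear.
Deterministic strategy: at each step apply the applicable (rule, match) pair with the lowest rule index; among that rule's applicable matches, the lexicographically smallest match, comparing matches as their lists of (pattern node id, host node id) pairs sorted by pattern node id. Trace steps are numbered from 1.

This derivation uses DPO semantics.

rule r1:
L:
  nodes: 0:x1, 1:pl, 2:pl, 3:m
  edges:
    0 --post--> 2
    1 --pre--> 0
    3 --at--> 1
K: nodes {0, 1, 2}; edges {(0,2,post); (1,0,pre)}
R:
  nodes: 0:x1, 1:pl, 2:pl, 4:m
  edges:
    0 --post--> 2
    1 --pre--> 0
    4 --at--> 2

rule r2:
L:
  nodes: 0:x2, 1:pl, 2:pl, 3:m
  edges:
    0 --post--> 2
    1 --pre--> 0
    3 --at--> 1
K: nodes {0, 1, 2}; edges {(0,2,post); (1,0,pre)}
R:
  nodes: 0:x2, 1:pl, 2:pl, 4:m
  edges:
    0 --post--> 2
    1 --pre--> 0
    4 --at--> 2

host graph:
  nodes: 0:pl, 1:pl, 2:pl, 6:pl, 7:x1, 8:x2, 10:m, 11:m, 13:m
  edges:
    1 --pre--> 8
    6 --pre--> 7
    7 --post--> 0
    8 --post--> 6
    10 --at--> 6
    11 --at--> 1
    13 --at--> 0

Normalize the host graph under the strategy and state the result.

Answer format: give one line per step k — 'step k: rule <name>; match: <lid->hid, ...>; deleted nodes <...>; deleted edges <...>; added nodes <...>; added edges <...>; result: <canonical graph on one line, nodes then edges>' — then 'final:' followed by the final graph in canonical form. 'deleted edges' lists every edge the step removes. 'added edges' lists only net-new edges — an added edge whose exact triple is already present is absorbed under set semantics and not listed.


step 1: rule r1; match: 0->7, 1->6, 2->0, 3->10; deleted nodes 10; deleted edges (10,6,at); added nodes 14; added edges (14,0,at); result: nodes: 0:pl, 1:pl, 2:pl, 6:pl, 7:x1, 8:x2, 11:m, 13:m, 14:m edges: (1,8,pre); (6,7,pre); (7,0,post); (8,6,post); (11,1,at); (13,0,at); (14,0,at)
step 2: rule r2; match: 0->8, 1->1, 2->6, 3->11; deleted nodes 11; deleted edges (11,1,at); added nodes 15; added edges (15,6,at); result: nodes: 0:pl, 1:pl, 2:pl, 6:pl, 7:x1, 8:x2, 13:m, 14:m, 15:m edges: (1,8,pre); (6,7,pre); (7,0,post); (8,6,post); (13,0,at); (14,0,at); (15,6,at)
step 3: rule r1; match: 0->7, 1->6, 2->0, 3->15; deleted nodes 15; deleted edges (15,6,at); added nodes 16; added edges (16,0,at); result: nodes: 0:pl, 1:pl, 2:pl, 6:pl, 7:x1, 8:x2, 13:m, 14:m, 16:m edges: (1,8,pre); (6,7,pre); (7,0,post); (8,6,post); (13,0,at); (14,0,at); (16,0,at)
final:
nodes: 0:pl, 1:pl, 2:pl, 6:pl, 7:x1, 8:x2, 13:m, 14:m, 16:m
edges: (1,8,pre); (6,7,pre); (7,0,post); (8,6,post); (13,0,at); (14,0,at); (16,0,at)


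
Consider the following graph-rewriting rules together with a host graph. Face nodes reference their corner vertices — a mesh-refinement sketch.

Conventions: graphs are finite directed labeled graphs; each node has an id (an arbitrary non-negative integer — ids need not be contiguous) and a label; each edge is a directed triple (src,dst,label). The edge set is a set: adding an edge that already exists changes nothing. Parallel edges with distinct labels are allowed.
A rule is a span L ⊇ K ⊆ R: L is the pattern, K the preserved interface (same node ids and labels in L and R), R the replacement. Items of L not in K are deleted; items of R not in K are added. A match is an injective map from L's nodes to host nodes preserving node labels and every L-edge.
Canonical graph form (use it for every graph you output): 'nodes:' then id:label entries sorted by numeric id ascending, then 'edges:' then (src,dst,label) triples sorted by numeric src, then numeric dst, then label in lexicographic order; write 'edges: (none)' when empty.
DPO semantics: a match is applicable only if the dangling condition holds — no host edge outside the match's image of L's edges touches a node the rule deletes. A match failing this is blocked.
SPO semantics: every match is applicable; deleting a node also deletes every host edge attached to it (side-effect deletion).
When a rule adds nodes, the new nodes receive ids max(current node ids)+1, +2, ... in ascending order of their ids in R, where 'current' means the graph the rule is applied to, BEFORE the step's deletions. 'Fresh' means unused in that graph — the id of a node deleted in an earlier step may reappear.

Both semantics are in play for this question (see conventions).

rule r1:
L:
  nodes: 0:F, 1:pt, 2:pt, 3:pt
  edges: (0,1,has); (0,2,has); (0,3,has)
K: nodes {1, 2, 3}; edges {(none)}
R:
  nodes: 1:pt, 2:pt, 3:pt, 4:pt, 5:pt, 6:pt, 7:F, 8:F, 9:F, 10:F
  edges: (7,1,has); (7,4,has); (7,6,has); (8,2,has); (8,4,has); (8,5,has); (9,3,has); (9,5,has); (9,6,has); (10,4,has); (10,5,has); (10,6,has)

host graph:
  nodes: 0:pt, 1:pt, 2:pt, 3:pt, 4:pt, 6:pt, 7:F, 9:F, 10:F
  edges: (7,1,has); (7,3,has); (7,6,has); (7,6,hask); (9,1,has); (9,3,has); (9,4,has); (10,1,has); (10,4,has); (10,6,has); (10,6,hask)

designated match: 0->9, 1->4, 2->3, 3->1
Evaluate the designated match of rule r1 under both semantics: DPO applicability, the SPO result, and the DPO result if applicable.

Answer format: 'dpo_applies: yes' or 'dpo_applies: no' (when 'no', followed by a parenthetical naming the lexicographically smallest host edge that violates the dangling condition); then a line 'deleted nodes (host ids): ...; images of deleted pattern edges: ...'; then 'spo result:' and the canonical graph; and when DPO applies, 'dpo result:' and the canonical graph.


dpo_applies: yes
deleted nodes (host ids): 9; images of deleted pattern edges: (9,1,has); (9,3,has); (9,4,has)
spo result:
nodes: 0:pt, 1:pt, 2:pt, 3:pt, 4:pt, 6:pt, 7:F, 10:F, 11:pt, 12:pt, 13:pt, 14:F, 15:F, 16:F, 17:F
edges: (7,1,has); (7,3,has); (7,6,has); (7,6,hask); (10,1,has); (10,4,has); (10,6,has); (10,6,hask); (14,4,has); (14,11,has); (14,13,has); (15,3,has); (15,11,has); (15,12,has); (16,1,has); (16,12,has); (16,13,has); (17,11,has); (17,12,has); (17,13,has)
dpo result:
nodes: 0:pt, 1:pt, 2:pt, 3:pt, 4:pt, 6:pt, 7:F, 10:F, 11:pt, 12:pt, 13:pt, 14:F, 15:F, 16:F, 17:F
edges: (7,1,has); (7,3,has); (7,6,has); (7,6,hask); (10,1,has); (10,4,has); (10,6,has); (10,6,hask); (14,4,has); (14,11,has); (14,13,has); (15,3,has); (15,11,has); (15,12,has); (16,1,has); (16,12,has); (16,13,has); (17,11,has); (17,12,has); (17,13,has)
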